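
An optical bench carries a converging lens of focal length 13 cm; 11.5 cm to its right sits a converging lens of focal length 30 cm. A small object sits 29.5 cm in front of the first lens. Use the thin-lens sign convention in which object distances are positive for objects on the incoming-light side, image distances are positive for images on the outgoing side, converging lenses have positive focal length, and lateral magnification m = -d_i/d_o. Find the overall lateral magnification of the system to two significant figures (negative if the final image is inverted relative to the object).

-0.57

Applying the thin-lens equation to the first lens, 1/13 = 1/29.5 + 1/d_i1, which gives d_i1 = 23.242 cm.
Its lateral magnification is m_1 = -d_i1/d_o1 = -(23.242)/29.5 = -0.7879.
This image would form 23.242 cm past lens 1, i.e. 11.742 cm beyond lens 2, so it is a virtual object for lens 2: d_o2 = 11.5 - 23.242 = -11.742 cm.
Applying the thin-lens equation again with f_2 = 30 cm and d_o2 = -11.742 cm gives d_i2 = 8.439 cm.
m_2 = -(8.439)/(-11.742) = 0.7187.
Overall magnification: m = m_1 m_2 = -0.5662.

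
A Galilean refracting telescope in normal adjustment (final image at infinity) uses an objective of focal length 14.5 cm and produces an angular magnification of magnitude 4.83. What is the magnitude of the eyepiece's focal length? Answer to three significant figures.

|M| = f_obj/|f_eye|, so |f_eye| = f_obj/|M| = 14.5/4.83 = 3.002 cm.
(The eyepiece is diverging, so its signed focal length is -3.002 cm.)

3.00 cm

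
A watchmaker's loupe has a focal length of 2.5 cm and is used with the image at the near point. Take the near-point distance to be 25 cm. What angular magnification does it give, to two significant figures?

11

M = 1 + D/f = 1 + 25/2.5 = 11.000.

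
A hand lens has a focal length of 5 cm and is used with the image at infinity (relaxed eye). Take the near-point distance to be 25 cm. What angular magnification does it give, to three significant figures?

5.00

M = D/f = 25/5 = 5.000.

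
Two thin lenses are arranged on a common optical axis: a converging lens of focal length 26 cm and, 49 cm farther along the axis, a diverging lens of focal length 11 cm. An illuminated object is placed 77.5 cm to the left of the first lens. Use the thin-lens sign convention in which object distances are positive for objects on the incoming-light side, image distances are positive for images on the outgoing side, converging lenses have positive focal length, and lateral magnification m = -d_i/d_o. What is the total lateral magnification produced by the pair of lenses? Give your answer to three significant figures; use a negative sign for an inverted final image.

-0.266

Applying the thin-lens equation to the first lens, 1/26 = 1/77.5 + 1/d_i1, which gives d_i1 = 39.126 cm.
Its lateral magnification is m_1 = -d_i1/d_o1 = -(39.126)/77.5 = -0.5049.
That image sits 9.874 cm in front of the second lens, so d_o2 = 9.874 cm.
Applying the thin-lens equation again with f_2 = -11 cm and d_o2 = 9.874 cm gives d_i2 = -5.203 cm.
m_2 = -(-5.203)/(9.874) = 0.5270.
The system's lateral magnification is m_1 m_2 = (-0.5049)(0.5270) = -0.2660.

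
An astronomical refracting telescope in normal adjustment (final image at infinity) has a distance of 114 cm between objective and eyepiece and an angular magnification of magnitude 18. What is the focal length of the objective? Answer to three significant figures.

108 cm

In normal adjustment the tube length equals f_obj + f_eye and |M| = f_obj/f_eye.
So f_obj = 18 f_eye and 18 f_eye + f_eye = 114 cm, giving f_eye = 114/19 = 6.000 cm and f_obj = 108.000 cm.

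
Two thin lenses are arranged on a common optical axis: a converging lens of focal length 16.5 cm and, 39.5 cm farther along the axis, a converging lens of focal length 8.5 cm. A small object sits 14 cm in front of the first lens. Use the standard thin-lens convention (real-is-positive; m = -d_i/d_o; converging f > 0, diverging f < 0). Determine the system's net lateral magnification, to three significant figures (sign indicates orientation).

-0.455

Lens 1: 1/d_i1 = 1/f_1 - 1/d_o1 = 1/16.5 - 1/14 = -0.01082 cm^-1, so d_i1 = -92.400 cm.
m_1 = -(-92.400)/14 = 6.6000.
The intermediate image is virtual, 92.400 cm to the left of lens 1, so d_o2 = L - d_i1 = 39.5 - (-92.400) = 131.900 cm.
Lens 2: 1/d_i2 = 1/f_2 - 1/d_o2 = 1/8.5 - 1/(131.900) = 0.11007 cm^-1, so d_i2 = 9.085 cm.
m_2 = -(9.085)/(131.900) = -0.0689.
Overall magnification: m = m_1 m_2 = -0.4546.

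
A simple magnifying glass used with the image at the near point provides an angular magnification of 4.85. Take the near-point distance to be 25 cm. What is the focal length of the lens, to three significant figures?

6.49 cm

For the image at the near point, M = 1 + D/f.
f = D/(M - 1) = 25/(4.85 - 1) = 6.494 cm.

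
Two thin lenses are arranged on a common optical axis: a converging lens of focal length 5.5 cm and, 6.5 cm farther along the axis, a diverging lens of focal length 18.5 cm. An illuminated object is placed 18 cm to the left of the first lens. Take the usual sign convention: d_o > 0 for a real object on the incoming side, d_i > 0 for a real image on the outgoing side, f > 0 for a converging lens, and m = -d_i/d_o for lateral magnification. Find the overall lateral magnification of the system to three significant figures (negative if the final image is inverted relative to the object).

Lens 1: 1/d_i1 = 1/f_1 - 1/d_o1 = 1/5.5 - 1/18 = 0.12626 cm^-1, so d_i1 = 7.920 cm.
m_1 = -(7.920)/18 = -0.4400.
This image would form 7.920 cm past lens 1, i.e. 1.420 cm beyond lens 2, so it is a virtual object for lens 2: d_o2 = 6.5 - 7.920 = -1.420 cm.
Lens 2: 1/d_i2 = 1/f_2 - 1/d_o2 = 1/(-18.5) - 1/(-1.420) = 0.65017 cm^-1, so d_i2 = 1.538 cm.
m_2 = -(1.538)/(-1.420) = 1.0831.
Total m = m_1 x m_2 = (-0.4400)(1.0831) = -0.4766.

-0.477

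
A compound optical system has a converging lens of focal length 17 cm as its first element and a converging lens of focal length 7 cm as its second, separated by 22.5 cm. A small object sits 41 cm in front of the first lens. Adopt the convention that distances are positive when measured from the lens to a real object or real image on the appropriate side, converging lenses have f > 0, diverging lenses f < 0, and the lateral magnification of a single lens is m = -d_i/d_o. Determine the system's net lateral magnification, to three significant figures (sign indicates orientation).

-0.366

Lens 1: 1/d_i1 = 1/f_1 - 1/d_o1 = 1/17 - 1/41 = 0.03443 cm^-1, so d_i1 = 29.042 cm.
m_1 = -(29.042)/41 = -0.7083.
Since 29.042 cm > 22.5 cm, the first image lies past the second lens and serves as a virtual object: d_o2 = L - d_i1 = -6.542 cm.
Lens 2: 1/d_i2 = 1/f_2 - 1/d_o2 = 1/7 - 1/(-6.542) = 0.29572 cm^-1, so d_i2 = 3.382 cm.
m_2 = -(3.382)/(-6.542) = 0.5169.
Overall magnification: m = m_1 m_2 = -0.3662.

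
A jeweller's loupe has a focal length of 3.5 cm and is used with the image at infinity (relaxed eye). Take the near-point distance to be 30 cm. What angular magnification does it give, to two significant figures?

8.6

M = D/f = 30/3.5 = 8.571.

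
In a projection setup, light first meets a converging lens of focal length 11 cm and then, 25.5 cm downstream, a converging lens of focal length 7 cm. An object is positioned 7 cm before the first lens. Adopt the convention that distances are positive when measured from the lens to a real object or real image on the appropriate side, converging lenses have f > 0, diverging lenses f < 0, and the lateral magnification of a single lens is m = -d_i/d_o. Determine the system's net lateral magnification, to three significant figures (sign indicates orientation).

-0.510

Applying the thin-lens equation to the first lens, 1/11 = 1/7 + 1/d_i1, which gives d_i1 = -19.250 cm.
Its lateral magnification is m_1 = -d_i1/d_o1 = -(-19.250)/7 = 2.7500.
The intermediate image is virtual, 19.250 cm to the left of lens 1, so d_o2 = L - d_i1 = 25.5 - (-19.250) = 44.750 cm.
Applying the thin-lens equation again with f_2 = 7 cm and d_o2 = 44.750 cm gives d_i2 = 8.298 cm.
m_2 = -(8.298)/(44.750) = -0.1854.
Overall magnification: m = m_1 m_2 = -0.5099.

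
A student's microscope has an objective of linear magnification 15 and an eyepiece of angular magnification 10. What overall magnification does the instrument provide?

150

The overall magnification of a compound microscope is the product of the objective and eyepiece magnifications:
M = M_obj x M_eye = 15 x 10 = 150.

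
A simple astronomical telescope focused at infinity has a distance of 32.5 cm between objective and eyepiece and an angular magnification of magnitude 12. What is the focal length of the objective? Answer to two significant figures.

30 cm

In normal adjustment the tube length equals f_obj + f_eye and |M| = f_obj/f_eye.
So f_obj = 12 f_eye and 12 f_eye + f_eye = 32.5 cm, giving f_eye = 32.5/13 = 2.500 cm and f_obj = 30.000 cm.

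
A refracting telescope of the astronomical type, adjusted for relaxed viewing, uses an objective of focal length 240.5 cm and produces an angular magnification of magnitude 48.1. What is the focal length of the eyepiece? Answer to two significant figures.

5.0 cm

|M| = f_obj/f_eye, so f_eye = f_obj/|M| = 240.5/48.1 = 5.000 cm.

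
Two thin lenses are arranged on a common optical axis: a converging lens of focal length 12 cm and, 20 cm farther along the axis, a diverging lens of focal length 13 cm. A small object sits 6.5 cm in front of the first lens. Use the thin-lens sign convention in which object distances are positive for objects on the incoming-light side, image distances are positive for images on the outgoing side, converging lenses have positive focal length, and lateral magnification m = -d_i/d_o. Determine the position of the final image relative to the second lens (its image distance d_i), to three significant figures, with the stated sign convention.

Lens 1: 1/d_i1 = 1/f_1 - 1/d_o1 = 1/12 - 1/6.5 = -0.07051 cm^-1, so d_i1 = -14.182 cm.
With d_i1 < 0 the first image is virtual and lies on the object side; the object distance for lens 2 is d_o2 = 20 - (-14.182) = 34.182 cm.
Lens 2: 1/d_i2 = 1/f_2 - 1/d_o2 = 1/(-13) - 1/(34.182) = -0.10618 cm^-1, so d_i2 = -9.418 cm.

-9.42 cm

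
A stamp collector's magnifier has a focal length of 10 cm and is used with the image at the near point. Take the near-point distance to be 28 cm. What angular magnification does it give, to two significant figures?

M = 1 + D/f = 1 + 28/10 = 3.800.

3.8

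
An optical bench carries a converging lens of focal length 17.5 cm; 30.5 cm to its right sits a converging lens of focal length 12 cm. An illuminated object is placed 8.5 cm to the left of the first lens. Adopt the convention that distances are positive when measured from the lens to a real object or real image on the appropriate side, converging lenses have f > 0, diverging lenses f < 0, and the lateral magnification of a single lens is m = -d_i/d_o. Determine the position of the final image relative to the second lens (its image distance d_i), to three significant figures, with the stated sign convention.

16.1 cm

Applying the thin-lens equation to the first lens, 1/17.5 = 1/8.5 + 1/d_i1, which gives d_i1 = -16.528 cm.
With d_i1 < 0 the first image is virtual and lies on the object side; the object distance for lens 2 is d_o2 = 30.5 - (-16.528) = 47.028 cm.
Applying the thin-lens equation again with f_2 = 12 cm and d_o2 = 47.028 cm gives d_i2 = 16.111 cm.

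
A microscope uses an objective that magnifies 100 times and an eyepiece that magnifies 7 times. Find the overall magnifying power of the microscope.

The overall magnification of a compound microscope is the product of the objective and eyepiece magnifications:
M = M_obj x M_eye = 100 x 7 = 700.

700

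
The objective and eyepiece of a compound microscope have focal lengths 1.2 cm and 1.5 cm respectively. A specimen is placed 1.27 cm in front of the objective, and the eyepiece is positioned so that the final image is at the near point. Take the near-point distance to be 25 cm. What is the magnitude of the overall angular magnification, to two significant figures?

Objective: 1/d_i = 1/f_obj - 1/d_o = 1/1.2 - 1/1.27 = 0.04593 cm^-1, so d_i = 21.771 cm.
m_obj = -d_i/d_o = -21.771/1.27 = -17.143.
Eyepiece angular magnification (image at near point): M_eye = 1 + D/f_e = 1 + 25/1.5 = 17.667.
Overall M = m_obj x M_eye = (-17.143)(17.667) = -302.86.
|M| = 302.86.

300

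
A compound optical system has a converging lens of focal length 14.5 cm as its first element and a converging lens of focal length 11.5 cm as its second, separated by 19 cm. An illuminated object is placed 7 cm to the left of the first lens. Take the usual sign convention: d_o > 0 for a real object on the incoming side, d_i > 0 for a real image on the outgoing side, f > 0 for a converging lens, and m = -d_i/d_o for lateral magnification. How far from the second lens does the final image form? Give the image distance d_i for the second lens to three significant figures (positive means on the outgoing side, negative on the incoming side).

17.8 cm

Applying the thin-lens equation to the first lens, 1/14.5 = 1/7 + 1/d_i1, which gives d_i1 = -13.533 cm.
The intermediate image is virtual, 13.533 cm to the left of lens 1, so d_o2 = L - d_i1 = 19 - (-13.533) = 32.533 cm.
Applying the thin-lens equation again with f_2 = 11.5 cm and d_o2 = 32.533 cm gives d_i2 = 17.788 cm.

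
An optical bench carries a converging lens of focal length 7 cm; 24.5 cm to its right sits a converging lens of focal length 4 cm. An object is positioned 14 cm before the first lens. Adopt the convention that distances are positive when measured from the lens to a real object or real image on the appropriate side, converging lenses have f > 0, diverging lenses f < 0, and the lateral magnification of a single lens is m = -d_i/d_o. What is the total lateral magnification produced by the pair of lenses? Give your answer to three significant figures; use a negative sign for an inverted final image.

First lens: d_i1 = 1/(1/7 - 1/14) = 14.000 cm.
m_1 = -(14.000)/14 = -1.0000.
Object distance for lens 2: d_o2 = 24.5 - 14.000 = 10.500 cm.
Second lens: d_i2 = 1/(1/4 - 1/(10.500)) = 6.462 cm.
m_2 = -(6.462)/(10.500) = -0.6154.
The system's lateral magnification is m_1 m_2 = (-1.0000)(-0.6154) = 0.6154.

0.615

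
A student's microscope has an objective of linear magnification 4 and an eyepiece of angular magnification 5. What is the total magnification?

The overall magnification of a compound microscope is the product of the objective and eyepiece magnifications:
M = M_obj x M_eye = 4 x 5 = 20.

20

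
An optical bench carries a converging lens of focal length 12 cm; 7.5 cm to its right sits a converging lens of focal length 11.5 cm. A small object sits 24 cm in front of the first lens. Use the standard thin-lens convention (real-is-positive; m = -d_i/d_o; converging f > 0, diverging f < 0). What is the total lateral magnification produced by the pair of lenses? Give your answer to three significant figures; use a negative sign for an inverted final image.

-0.411

Lens 1: 1/d_i1 = 1/f_1 - 1/d_o1 = 1/12 - 1/24 = 0.04167 cm^-1, so d_i1 = 24.000 cm.
m_1 = -(24.000)/24 = -1.0000.
Since 24.000 cm > 7.5 cm, the first image lies past the second lens and serves as a virtual object: d_o2 = L - d_i1 = -16.500 cm.
Lens 2: 1/d_i2 = 1/f_2 - 1/d_o2 = 1/11.5 - 1/(-16.500) = 0.14756 cm^-1, so d_i2 = 6.777 cm.
m_2 = -(6.777)/(-16.500) = 0.4107.
Overall magnification: m = m_1 m_2 = -0.4107.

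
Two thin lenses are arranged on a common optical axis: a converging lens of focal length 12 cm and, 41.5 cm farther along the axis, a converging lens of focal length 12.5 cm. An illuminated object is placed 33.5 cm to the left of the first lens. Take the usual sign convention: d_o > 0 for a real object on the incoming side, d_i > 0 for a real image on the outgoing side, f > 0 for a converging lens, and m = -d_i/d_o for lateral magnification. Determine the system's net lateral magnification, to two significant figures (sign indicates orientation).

Applying the thin-lens equation to the first lens, 1/12 = 1/33.5 + 1/d_i1, which gives d_i1 = 18.698 cm.
Its lateral magnification is m_1 = -d_i1/d_o1 = -(18.698)/33.5 = -0.5581.
Object distance for lens 2: d_o2 = 41.5 - 18.698 = 22.802 cm.
Applying the thin-lens equation again with f_2 = 12.5 cm and d_o2 = 22.802 cm gives d_i2 = 27.666 cm.
m_2 = -(27.666)/(22.802) = -1.2133.
Overall magnification: m = m_1 m_2 = 0.6772.

0.68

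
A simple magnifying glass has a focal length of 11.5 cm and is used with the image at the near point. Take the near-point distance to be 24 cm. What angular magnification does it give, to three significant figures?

M = 1 + D/f = 1 + 24/11.5 = 3.087.

3.09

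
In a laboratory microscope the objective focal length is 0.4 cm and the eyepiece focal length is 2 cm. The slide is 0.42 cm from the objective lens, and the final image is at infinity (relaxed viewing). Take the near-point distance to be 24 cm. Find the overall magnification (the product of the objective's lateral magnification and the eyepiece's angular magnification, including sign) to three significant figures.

Objective: 1/d_i = 1/f_obj - 1/d_o = 1/0.4 - 1/0.42 = 0.11905 cm^-1, so d_i = 8.400 cm.
m_obj = -d_i/d_o = -8.400/0.42 = -20.000.
Eyepiece angular magnification (image at infinity): M_eye = D/f_e = 24/2 = 12.000.
Overall M = m_obj x M_eye = (-20.000)(12.000) = -240.00.

-240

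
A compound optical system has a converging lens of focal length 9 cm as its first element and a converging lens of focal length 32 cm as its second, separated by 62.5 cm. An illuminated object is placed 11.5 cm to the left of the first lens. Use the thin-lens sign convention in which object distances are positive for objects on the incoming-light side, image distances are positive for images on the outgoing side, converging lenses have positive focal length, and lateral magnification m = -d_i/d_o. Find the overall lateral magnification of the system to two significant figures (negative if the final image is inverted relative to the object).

Lens 1: 1/d_i1 = 1/f_1 - 1/d_o1 = 1/9 - 1/11.5 = 0.02415 cm^-1, so d_i1 = 41.400 cm.
m_1 = -(41.400)/11.5 = -3.6000.
That image sits 21.100 cm in front of the second lens, so d_o2 = 21.100 cm.
Lens 2: 1/d_i2 = 1/f_2 - 1/d_o2 = 1/32 - 1/(21.100) = -0.01614 cm^-1, so d_i2 = -61.945 cm.
m_2 = -(-61.945)/(21.100) = 2.9358.
Total m = m_1 x m_2 = (-3.6000)(2.9358) = -10.5688.

-11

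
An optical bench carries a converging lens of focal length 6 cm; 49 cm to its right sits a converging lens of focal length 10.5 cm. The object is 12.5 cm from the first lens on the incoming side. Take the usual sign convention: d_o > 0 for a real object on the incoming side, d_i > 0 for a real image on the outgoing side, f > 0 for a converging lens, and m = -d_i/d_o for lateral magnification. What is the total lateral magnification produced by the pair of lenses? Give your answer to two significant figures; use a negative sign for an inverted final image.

0.36

Applying the thin-lens equation to the first lens, 1/6 = 1/12.5 + 1/d_i1, which gives d_i1 = 11.538 cm.
Its lateral magnification is m_1 = -d_i1/d_o1 = -(11.538)/12.5 = -0.9231.
The intermediate image is 11.538 cm to the right of lens 1, so d_o2 = L - d_i1 = 49 - 11.538 = 37.462 cm.
Applying the thin-lens equation again with f_2 = 10.5 cm and d_o2 = 37.462 cm gives d_i2 = 14.589 cm.
m_2 = -(14.589)/(37.462) = -0.3894.
Total m = m_1 x m_2 = (-0.9231)(-0.3894) = 0.3595.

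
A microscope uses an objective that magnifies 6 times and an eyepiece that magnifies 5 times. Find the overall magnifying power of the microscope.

The overall magnification of a compound microscope is the product of the objective and eyepiece magnifications:
M = M_obj x M_eye = 6 x 5 = 30.

30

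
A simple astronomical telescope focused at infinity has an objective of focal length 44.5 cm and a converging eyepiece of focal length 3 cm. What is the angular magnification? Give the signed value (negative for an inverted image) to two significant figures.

-15

M = -f_obj/f_eye = -44.5/(3) = -14.833.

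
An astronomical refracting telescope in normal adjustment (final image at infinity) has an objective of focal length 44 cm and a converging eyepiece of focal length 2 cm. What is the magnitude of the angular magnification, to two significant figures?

22

|M| = f_obj/|f_eye| = 44/2 = 22.000.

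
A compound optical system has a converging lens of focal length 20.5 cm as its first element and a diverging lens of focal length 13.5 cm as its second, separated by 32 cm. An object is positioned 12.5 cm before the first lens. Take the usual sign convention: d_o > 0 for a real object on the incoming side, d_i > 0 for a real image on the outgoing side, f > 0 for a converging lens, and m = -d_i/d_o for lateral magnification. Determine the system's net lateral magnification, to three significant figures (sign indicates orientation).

Applying the thin-lens equation to the first lens, 1/20.5 = 1/12.5 + 1/d_i1, which gives d_i1 = -32.031 cm.
Its lateral magnification is m_1 = -d_i1/d_o1 = -(-32.031)/12.5 = 2.5625.
With d_i1 < 0 the first image is virtual and lies on the object side; the object distance for lens 2 is d_o2 = 32 - (-32.031) = 64.031 cm.
Applying the thin-lens equation again with f_2 = -13.5 cm and d_o2 = 64.031 cm gives d_i2 = -11.149 cm.
m_2 = -(-11.149)/(64.031) = 0.1741.
Total m = m_1 x m_2 = (2.5625)(0.1741) = 0.4462.

0.446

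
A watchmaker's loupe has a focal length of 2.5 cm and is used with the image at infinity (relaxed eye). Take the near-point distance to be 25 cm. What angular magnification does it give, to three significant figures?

M = D/f = 25/2.5 = 10.000.

10.0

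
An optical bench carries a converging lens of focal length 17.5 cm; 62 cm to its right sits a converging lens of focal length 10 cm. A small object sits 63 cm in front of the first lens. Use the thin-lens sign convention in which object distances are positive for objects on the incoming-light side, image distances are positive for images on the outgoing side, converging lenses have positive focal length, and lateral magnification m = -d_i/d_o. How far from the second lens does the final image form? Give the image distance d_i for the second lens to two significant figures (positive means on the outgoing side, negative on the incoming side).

Applying the thin-lens equation to the first lens, 1/17.5 = 1/63 + 1/d_i1, which gives d_i1 = 24.231 cm.
That image sits 37.769 cm in front of the second lens, so d_o2 = 37.769 cm.
Applying the thin-lens equation again with f_2 = 10 cm and d_o2 = 37.769 cm gives d_i2 = 13.601 cm.

14 cm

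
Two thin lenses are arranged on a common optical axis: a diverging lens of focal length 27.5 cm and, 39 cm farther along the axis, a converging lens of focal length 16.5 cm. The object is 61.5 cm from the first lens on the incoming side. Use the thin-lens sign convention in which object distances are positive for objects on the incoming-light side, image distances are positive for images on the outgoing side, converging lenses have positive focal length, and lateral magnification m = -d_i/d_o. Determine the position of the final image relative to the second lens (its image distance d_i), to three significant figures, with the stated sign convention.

First lens: d_i1 = 1/(1/(-27.5) - 1/61.5) = -19.003 cm.
The intermediate image is virtual, 19.003 cm to the left of lens 1, so d_o2 = L - d_i1 = 39 - (-19.003) = 58.003 cm.
Second lens: d_i2 = 1/(1/16.5 - 1/(58.003)) = 23.060 cm.

23.1 cm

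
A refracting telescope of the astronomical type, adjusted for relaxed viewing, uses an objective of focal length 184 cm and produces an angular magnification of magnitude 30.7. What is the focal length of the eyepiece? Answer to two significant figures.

6.0 cm

|M| = f_obj/f_eye, so f_eye = f_obj/|M| = 184/30.7 = 5.993 cm.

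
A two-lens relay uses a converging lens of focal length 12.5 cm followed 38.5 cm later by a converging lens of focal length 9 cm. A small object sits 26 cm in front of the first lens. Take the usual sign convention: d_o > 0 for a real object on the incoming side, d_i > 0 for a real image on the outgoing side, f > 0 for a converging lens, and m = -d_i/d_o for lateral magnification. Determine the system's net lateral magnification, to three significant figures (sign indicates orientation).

1.54

First lens: d_i1 = 1/(1/12.5 - 1/26) = 24.074 cm.
m_1 = -(24.074)/26 = -0.9259.
The intermediate image is 24.074 cm to the right of lens 1, so d_o2 = L - d_i1 = 38.5 - 24.074 = 14.426 cm.
Second lens: d_i2 = 1/(1/9 - 1/(14.426)) = 23.928 cm.
m_2 = -(23.928)/(14.426) = -1.6587.
Total m = m_1 x m_2 = (-0.9259)(-1.6587) = 1.5358.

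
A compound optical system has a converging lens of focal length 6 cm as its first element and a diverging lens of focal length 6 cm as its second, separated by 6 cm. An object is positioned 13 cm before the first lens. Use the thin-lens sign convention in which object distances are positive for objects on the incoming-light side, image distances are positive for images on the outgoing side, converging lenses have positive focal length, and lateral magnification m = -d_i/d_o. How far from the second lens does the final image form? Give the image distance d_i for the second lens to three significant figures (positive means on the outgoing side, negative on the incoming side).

Applying the thin-lens equation to the first lens, 1/6 = 1/13 + 1/d_i1, which gives d_i1 = 11.143 cm.
This image would form 11.143 cm past lens 1, i.e. 5.143 cm beyond lens 2, so it is a virtual object for lens 2: d_o2 = 6 - 11.143 = -5.143 cm.
Applying the thin-lens equation again with f_2 = -6 cm and d_o2 = -5.143 cm gives d_i2 = 36.000 cm.

36.0 cm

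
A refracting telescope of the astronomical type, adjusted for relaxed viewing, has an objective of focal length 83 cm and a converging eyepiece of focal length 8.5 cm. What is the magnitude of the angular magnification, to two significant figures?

|M| = f_obj/|f_eye| = 83/8.5 = 9.765.

9.8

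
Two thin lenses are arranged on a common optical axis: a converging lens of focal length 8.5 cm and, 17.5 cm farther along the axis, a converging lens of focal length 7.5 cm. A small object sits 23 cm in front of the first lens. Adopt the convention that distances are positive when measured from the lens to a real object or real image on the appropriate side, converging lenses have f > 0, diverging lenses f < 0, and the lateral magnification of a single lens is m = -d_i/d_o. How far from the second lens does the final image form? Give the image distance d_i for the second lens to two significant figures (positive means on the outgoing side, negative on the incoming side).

-8.7 cm

First lens: d_i1 = 1/(1/8.5 - 1/23) = 13.483 cm.
That image sits 4.017 cm in front of the second lens, so d_o2 = 4.017 cm.
Second lens: d_i2 = 1/(1/7.5 - 1/(4.017)) = -8.651 cm.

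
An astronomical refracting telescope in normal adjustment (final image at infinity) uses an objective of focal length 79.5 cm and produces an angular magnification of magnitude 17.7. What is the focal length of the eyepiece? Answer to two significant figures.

4.5 cm

|M| = f_obj/f_eye, so f_eye = f_obj/|M| = 79.5/17.7 = 4.492 cm.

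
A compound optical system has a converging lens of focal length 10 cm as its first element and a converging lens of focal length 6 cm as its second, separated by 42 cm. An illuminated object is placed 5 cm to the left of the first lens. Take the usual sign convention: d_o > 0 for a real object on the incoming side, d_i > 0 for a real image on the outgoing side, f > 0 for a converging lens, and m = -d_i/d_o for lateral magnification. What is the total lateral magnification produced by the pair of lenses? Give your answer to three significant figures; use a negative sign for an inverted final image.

-0.261

Lens 1: 1/d_i1 = 1/f_1 - 1/d_o1 = 1/10 - 1/5 = -0.10000 cm^-1, so d_i1 = -10.000 cm.
m_1 = -(-10.000)/5 = 2.0000.
The intermediate image is virtual, 10.000 cm to the left of lens 1, so d_o2 = L - d_i1 = 42 - (-10.000) = 52.000 cm.
Lens 2: 1/d_i2 = 1/f_2 - 1/d_o2 = 1/6 - 1/(52.000) = 0.14744 cm^-1, so d_i2 = 6.783 cm.
m_2 = -(6.783)/(52.000) = -0.1304.
Total m = m_1 x m_2 = (2.0000)(-0.1304) = -0.2609.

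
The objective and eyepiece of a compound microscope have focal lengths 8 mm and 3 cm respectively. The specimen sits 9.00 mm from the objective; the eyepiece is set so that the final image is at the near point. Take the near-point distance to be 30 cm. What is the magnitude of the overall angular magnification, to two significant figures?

Convert to cm: f_obj = 8 mm = 0.8 cm; d_o = 9.00 mm = 0.90 cm.
Objective: 1/d_i = 1/f_obj - 1/d_o = 1/0.8 - 1/0.90 = 0.13889 cm^-1, so d_i = 7.200 cm.
m_obj = -d_i/d_o = -7.200/0.90 = -8.000.
Eyepiece angular magnification (image at near point): M_eye = 1 + D/f_e = 1 + 30/3 = 11.000.
Overall M = m_obj x M_eye = (-8.000)(11.000) = -88.00.
|M| = 88.00.

88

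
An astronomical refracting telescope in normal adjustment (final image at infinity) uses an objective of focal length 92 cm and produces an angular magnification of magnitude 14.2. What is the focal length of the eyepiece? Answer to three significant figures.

|M| = f_obj/f_eye, so f_eye = f_obj/|M| = 92/14.2 = 6.479 cm.

6.48 cm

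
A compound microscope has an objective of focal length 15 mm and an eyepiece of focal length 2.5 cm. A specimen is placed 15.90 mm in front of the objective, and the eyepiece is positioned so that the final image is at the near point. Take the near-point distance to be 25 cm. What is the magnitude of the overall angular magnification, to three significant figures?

183

Convert to cm: f_obj = 15 mm = 1.5 cm; d_o = 15.90 mm = 1.59 cm.
Objective: 1/d_i = 1/f_obj - 1/d_o = 1/1.5 - 1/1.59 = 0.03774 cm^-1, so d_i = 26.500 cm.
m_obj = -d_i/d_o = -26.500/1.59 = -16.667.
Eyepiece angular magnification (image at near point): M_eye = 1 + D/f_e = 1 + 25/2.5 = 11.000.
Overall M = m_obj x M_eye = (-16.667)(11.000) = -183.33.
|M| = 183.33.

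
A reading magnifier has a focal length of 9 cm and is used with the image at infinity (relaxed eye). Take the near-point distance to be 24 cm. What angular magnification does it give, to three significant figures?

M = D/f = 24/9 = 2.667.

2.67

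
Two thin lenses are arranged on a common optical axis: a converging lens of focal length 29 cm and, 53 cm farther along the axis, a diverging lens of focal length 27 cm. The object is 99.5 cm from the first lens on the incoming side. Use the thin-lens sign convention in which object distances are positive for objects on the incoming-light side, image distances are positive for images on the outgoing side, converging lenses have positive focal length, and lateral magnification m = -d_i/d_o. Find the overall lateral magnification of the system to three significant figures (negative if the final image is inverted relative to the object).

-0.284

Applying the thin-lens equation to the first lens, 1/29 = 1/99.5 + 1/d_i1, which gives d_i1 = 40.929 cm.
Its lateral magnification is m_1 = -d_i1/d_o1 = -(40.929)/99.5 = -0.4113.
Object distance for lens 2: d_o2 = 53 - 40.929 = 12.071 cm.
Applying the thin-lens equation again with f_2 = -27 cm and d_o2 = 12.071 cm gives d_i2 = -8.342 cm.
m_2 = -(-8.342)/(12.071) = 0.6911.
The system's lateral magnification is m_1 m_2 = (-0.4113)(0.6911) = -0.2843.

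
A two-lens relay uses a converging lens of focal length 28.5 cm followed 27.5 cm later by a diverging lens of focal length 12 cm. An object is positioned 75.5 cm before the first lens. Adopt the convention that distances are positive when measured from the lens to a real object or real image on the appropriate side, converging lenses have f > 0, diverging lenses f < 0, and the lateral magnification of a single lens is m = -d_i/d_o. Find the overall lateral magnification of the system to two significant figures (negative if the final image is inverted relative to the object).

Lens 1: 1/d_i1 = 1/f_1 - 1/d_o1 = 1/28.5 - 1/75.5 = 0.02184 cm^-1, so d_i1 = 45.782 cm.
m_1 = -(45.782)/75.5 = -0.6064.
This image would form 45.782 cm past lens 1, i.e. 18.282 cm beyond lens 2, so it is a virtual object for lens 2: d_o2 = 27.5 - 45.782 = -18.282 cm.
Lens 2: 1/d_i2 = 1/f_2 - 1/d_o2 = 1/(-12) - 1/(-18.282) = -0.02863 cm^-1, so d_i2 = -34.923 cm.
m_2 = -(-34.923)/(-18.282) = -1.9102.
Total m = m_1 x m_2 = (-0.6064)(-1.9102) = 1.1583.

1.2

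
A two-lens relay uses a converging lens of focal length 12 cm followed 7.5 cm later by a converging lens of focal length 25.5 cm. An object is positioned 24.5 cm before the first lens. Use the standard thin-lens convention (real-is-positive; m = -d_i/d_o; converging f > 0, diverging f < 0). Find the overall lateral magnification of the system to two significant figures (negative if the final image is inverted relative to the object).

-0.59

Applying the thin-lens equation to the first lens, 1/12 = 1/24.5 + 1/d_i1, which gives d_i1 = 23.520 cm.
Its lateral magnification is m_1 = -d_i1/d_o1 = -(23.520)/24.5 = -0.9600.
This image would form 23.520 cm past lens 1, i.e. 16.020 cm beyond lens 2, so it is a virtual object for lens 2: d_o2 = 7.5 - 23.520 = -16.020 cm.
Applying the thin-lens equation again with f_2 = 25.5 cm and d_o2 = -16.020 cm gives d_i2 = 9.839 cm.
m_2 = -(9.839)/(-16.020) = 0.6142.
The system's lateral magnification is m_1 m_2 = (-0.9600)(0.6142) = -0.5896.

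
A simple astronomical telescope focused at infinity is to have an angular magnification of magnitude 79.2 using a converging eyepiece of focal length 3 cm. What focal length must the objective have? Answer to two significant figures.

|M| = f_obj/|f_eye|, so f_obj = |M| x |f_eye| = 79.2 x 3 = 237.600 cm.

240 cm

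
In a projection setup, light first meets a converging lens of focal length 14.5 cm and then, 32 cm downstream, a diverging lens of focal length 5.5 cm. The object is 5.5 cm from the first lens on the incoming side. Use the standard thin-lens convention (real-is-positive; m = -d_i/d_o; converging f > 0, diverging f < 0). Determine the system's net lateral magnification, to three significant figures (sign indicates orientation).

0.191

Lens 1: 1/d_i1 = 1/f_1 - 1/d_o1 = 1/14.5 - 1/5.5 = -0.11285 cm^-1, so d_i1 = -8.861 cm.
m_1 = -(-8.861)/5.5 = 1.6111.
The intermediate image is virtual, 8.861 cm to the left of lens 1, so d_o2 = L - d_i1 = 32 - (-8.861) = 40.861 cm.
Lens 2: 1/d_i2 = 1/f_2 - 1/d_o2 = 1/(-5.5) - 1/(40.861) = -0.20629 cm^-1, so d_i2 = -4.848 cm.
m_2 = -(-4.848)/(40.861) = 0.1186.
Total m = m_1 x m_2 = (1.6111)(0.1186) = 0.1911.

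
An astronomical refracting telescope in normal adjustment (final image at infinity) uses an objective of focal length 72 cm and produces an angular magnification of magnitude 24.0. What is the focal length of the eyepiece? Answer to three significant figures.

|M| = f_obj/f_eye, so f_eye = f_obj/|M| = 72/24.0 = 3.000 cm.

3.00 cm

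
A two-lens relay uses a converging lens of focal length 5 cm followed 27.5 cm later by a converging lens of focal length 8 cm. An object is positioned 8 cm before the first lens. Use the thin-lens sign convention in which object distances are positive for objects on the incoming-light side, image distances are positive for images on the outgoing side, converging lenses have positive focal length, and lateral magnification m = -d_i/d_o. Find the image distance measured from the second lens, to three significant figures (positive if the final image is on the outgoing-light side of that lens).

Applying the thin-lens equation to the first lens, 1/5 = 1/8 + 1/d_i1, which gives d_i1 = 13.333 cm.
The intermediate image is 13.333 cm to the right of lens 1, so d_o2 = L - d_i1 = 27.5 - 13.333 = 14.167 cm.
Applying the thin-lens equation again with f_2 = 8 cm and d_o2 = 14.167 cm gives d_i2 = 18.378 cm.

18.4 cm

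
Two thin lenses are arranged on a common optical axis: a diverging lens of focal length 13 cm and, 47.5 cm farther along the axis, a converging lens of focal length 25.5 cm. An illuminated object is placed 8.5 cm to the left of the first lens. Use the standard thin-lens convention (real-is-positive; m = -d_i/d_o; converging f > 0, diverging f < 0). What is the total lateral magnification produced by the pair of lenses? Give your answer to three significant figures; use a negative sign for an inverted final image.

-0.568

Applying the thin-lens equation to the first lens, 1/(-13) = 1/8.5 + 1/d_i1, which gives d_i1 = -5.140 cm.
Its lateral magnification is m_1 = -d_i1/d_o1 = -(-5.140)/8.5 = 0.6047.
With d_i1 < 0 the first image is virtual and lies on the object side; the object distance for lens 2 is d_o2 = 47.5 - (-5.140) = 52.640 cm.
Applying the thin-lens equation again with f_2 = 25.5 cm and d_o2 = 52.640 cm gives d_i2 = 49.460 cm.
m_2 = -(49.460)/(52.640) = -0.9396.
The system's lateral magnification is m_1 m_2 = (0.6047)(-0.9396) = -0.5681.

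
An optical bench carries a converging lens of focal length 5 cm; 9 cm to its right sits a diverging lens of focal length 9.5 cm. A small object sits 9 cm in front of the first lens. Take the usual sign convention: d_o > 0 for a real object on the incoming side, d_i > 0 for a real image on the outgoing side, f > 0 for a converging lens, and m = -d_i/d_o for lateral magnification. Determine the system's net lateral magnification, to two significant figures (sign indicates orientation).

First lens: d_i1 = 1/(1/5 - 1/9) = 11.250 cm.
m_1 = -(11.250)/9 = -1.2500.
Since 11.250 cm > 9 cm, the first image lies past the second lens and serves as a virtual object: d_o2 = L - d_i1 = -2.250 cm.
Second lens: d_i2 = 1/(1/(-9.5) - 1/(-2.250)) = 2.948 cm.
m_2 = -(2.948)/(-2.250) = 1.3103.
The system's lateral magnification is m_1 m_2 = (-1.2500)(1.3103) = -1.6379.

-1.6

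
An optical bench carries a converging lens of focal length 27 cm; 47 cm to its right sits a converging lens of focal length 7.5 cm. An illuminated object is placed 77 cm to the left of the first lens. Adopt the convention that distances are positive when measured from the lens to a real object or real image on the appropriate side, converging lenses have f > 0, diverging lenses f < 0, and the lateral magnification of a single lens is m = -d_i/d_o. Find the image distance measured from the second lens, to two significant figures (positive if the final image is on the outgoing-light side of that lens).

-20 cm

Lens 1: 1/d_i1 = 1/f_1 - 1/d_o1 = 1/27 - 1/77 = 0.02405 cm^-1, so d_i1 = 41.580 cm.
The intermediate image is 41.580 cm to the right of lens 1, so d_o2 = L - d_i1 = 47 - 41.580 = 5.420 cm.
Lens 2: 1/d_i2 = 1/f_2 - 1/d_o2 = 1/7.5 - 1/(5.420) = -0.05117 cm^-1, so d_i2 = -19.543 cm.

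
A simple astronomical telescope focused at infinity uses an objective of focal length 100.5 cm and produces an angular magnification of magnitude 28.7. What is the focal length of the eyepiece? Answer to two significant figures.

|M| = f_obj/f_eye, so f_eye = f_obj/|M| = 100.5/28.7 = 3.502 cm.

3.5 cm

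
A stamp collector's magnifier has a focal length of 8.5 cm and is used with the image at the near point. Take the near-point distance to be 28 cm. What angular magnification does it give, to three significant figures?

4.29

M = 1 + D/f = 1 + 28/8.5 = 4.294.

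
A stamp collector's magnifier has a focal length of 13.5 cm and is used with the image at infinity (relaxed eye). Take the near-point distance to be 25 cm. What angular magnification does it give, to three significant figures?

1.85

M = D/f = 25/13.5 = 1.852.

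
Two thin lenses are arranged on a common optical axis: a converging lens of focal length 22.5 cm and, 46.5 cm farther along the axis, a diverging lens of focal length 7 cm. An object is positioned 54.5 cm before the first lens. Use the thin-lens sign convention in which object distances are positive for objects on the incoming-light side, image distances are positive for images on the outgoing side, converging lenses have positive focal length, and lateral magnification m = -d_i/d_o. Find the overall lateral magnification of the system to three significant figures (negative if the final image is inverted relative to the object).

Lens 1: 1/d_i1 = 1/f_1 - 1/d_o1 = 1/22.5 - 1/54.5 = 0.02610 cm^-1, so d_i1 = 38.320 cm.
m_1 = -(38.320)/54.5 = -0.7031.
That image sits 8.180 cm in front of the second lens, so d_o2 = 8.180 cm.
Lens 2: 1/d_i2 = 1/f_2 - 1/d_o2 = 1/(-7) - 1/(8.180) = -0.26511 cm^-1, so d_i2 = -3.772 cm.
m_2 = -(-3.772)/(8.180) = 0.4611.
The system's lateral magnification is m_1 m_2 = (-0.7031)(0.4611) = -0.3242.

-0.324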